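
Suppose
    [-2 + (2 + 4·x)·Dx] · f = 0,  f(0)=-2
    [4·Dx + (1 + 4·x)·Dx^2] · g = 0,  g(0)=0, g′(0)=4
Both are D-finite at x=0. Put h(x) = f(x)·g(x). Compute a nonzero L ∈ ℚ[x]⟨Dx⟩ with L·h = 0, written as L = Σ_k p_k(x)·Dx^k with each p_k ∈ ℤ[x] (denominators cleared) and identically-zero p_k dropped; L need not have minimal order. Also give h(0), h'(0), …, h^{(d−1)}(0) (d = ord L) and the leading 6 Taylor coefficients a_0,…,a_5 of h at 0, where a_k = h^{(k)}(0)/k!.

L = (-1 + 4·x) + (2 + 4·x)·Dx + (1 + 8·x + 20·x^2 + 16·x^3)·Dx^2  (order 2).
h: a_k = 0, -8, 8, -68/3, 220/3, -3709/15, …
ICs: h(0) = 0, h′(0) = -8.

f: a_k = -2, -2, 1, -1, 5/4, -7/4, …
g: a_k = 0, 4, -8, 64/3, -64, 1024/5, …
Product ⇒ symmetric product L₀, ord ≤ 2.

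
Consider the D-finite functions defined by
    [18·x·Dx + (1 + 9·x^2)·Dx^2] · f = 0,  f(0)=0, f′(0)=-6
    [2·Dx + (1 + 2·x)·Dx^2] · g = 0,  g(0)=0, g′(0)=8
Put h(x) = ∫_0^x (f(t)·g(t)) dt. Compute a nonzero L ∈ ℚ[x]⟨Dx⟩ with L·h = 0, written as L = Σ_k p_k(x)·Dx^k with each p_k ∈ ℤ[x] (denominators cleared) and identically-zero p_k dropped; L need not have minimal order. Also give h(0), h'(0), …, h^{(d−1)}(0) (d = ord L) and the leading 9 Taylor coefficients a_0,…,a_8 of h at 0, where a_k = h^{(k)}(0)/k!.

L = (792 + 3024·x + 22680·x^2 + 102384·x^3 + 174960·x^4 + 151632·x^5 + 104976·x^7)·Dx^2 + (332 + 4752·x + 28908·x^2 + 127008·x^3 + 351216·x^4 + 542376·x^5 + 408240·x^6 + 157464·x^7 + 367416·x^8)·Dx^3 + (44 + 916·x + 6696·x^2 + 27252·x^3 + 85860·x^4 + 193428·x^5 + 279936·x^6 + 224532·x^7 + 157464·x^8 + 209952·x^9)·Dx^4 + (10 + 76·x + 418·x^2 + 1728·x^3 + 5391·x^4 + 12960·x^5 + 24948·x^6 + 34992·x^7 + 29889·x^8 + 26244·x^9 + 26244·x^10)·Dx^5  (order 5).
h: a_k = 0, 0, 0, -16, 12, 16, -8, -528/5, 466/5, …
ICs: h(0) = 0, h′(0) = 0, h′′(0) = 0, h′′′(0) = -96, h′′′′(0) = 288.

f: a_k = 0, -6, 0, 18, 0, -486/5, 0, 4374/7, 0, …
g: a_k = 0, 8, -8, 32/3, -16, 128/5, -128/3, 512/7, -128, …
Product ⇒ symmetric product L₀, ord ≤ 4.
h=∫h₀ ⇒ L = L₀·Dx.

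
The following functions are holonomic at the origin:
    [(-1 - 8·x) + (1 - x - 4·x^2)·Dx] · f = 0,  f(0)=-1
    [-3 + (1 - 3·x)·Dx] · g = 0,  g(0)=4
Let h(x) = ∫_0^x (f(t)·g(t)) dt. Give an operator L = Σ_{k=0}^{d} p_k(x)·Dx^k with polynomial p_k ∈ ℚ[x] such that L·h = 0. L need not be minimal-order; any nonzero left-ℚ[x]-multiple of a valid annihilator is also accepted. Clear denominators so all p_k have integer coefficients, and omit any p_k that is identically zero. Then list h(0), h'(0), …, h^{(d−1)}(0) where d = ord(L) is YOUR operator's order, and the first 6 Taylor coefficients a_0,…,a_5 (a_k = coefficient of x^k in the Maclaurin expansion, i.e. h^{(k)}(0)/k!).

L = (-4 - 2·x + 36·x^2)·Dx + (1 - 4·x - x^2 + 12·x^3)·Dx^2  (order 2).
h: a_k = 0, -4, -8, -68/3, -60, -836/5, …
ICs: h(0) = 0, h′(0) = -4.

f: a_k = -1, -1, -5, -9, -29, -65, …
g: a_k = 4, 12, 36, 108, 324, 972, …
h₀=f·g: eliminate ⇒ L₀, order ≤ 1·1.
∫: right-multiply L₀ by Dx.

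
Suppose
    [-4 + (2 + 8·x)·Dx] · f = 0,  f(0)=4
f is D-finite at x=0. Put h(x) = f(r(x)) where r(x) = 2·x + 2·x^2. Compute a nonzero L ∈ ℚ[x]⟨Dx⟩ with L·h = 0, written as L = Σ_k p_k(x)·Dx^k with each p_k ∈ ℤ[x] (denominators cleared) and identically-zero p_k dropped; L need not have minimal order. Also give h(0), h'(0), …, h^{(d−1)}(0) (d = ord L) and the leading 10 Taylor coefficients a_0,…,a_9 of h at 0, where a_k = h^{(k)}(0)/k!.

L = (-4 - 8·x) + (1 + 8·x + 8·x^2)·Dx  (order 1).
h: a_k = 4, 16, -16, 64, -288, 1408, -7296, 39424, -219776, 1254912, …
ICs: h(0) = 4.

f: a_k = 4, 8, -8, 16, -40, 112, -336, 1056, -3432, 11440, …
L₀ from L_f via x↦r, Dx↦r'^{-1}Dx.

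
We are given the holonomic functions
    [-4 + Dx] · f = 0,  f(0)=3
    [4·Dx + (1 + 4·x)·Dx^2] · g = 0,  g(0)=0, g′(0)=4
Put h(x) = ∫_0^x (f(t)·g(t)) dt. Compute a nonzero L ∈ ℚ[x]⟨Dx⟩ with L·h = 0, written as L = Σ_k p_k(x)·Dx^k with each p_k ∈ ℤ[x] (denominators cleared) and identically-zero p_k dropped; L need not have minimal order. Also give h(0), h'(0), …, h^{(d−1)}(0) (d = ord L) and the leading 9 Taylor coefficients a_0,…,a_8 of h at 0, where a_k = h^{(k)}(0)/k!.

f: a_k = 3, 12, 24, 32, 32, 128/5, 256/15, 1024/105, 512/105, …
g: a_k = 0, 4, -8, 64/3, -64, 1024/5, -2048/3, 16384/7, -8192, …
Product ⇒ symmetric product L₀, ord ≤ 2.
h=∫h₀ ⇒ L = L₀·Dx.
L = 64·x·Dx + (-4 - 32·x)·Dx^2 + (1 + 4·x)·Dx^3  (order 3).
h: a_k = 0, 0, 6, 8, 16, 0, 192/5, -256/3, 5888/21, …
ICs: h(0) = 0, h′(0) = 0, h′′(0) = 12.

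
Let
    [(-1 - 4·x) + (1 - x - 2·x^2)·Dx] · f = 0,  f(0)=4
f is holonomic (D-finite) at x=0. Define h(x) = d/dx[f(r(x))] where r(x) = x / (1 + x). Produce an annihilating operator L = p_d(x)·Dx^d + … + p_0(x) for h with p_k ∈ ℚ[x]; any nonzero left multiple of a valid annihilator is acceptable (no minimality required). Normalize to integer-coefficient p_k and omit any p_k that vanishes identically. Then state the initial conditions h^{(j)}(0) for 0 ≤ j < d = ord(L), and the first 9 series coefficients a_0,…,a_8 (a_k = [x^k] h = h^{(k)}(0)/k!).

f: a_k = 4, 4, 12, 20, 44, 84, 172, 340, 684, …
Change of var in L_f (x↦r) gives L₀.
h₀' ⇒ L via d/dx closure of L₀.
L = (4 + 12·x + 36·x^2 + 20·x^3) + (-1 - 7·x - 9·x^2 + 7·x^3 + 10·x^4)·Dx  (order 1).
h: a_k = 4, 16, 0, 64, -80, 288, -560, 1408, -3024, …
ICs: h(0) = 4.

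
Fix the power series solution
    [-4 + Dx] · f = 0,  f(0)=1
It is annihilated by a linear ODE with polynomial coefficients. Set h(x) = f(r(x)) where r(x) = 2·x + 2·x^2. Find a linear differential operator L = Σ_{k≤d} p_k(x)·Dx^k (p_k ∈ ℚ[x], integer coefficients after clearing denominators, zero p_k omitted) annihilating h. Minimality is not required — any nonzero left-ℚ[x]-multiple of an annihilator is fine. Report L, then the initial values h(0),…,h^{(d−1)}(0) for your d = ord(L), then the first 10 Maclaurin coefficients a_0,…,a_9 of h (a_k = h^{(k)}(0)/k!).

f: a_k = 1, 4, 8, 32/3, 32/3, 128/15, 256/45, 1024/315, 512/315, 2048/2835, …
Substitute x→r, Dx→(1/r')Dx; clear ⇒ L₀.
L = (-8 - 16·x) + Dx  (order 1).
h: a_k = 1, 8, 40, 448/3, 1376/3, 18176/15, 127744/45, 378880/63, 3682816/315, 59772928/2835, …
ICs: h(0) = 1.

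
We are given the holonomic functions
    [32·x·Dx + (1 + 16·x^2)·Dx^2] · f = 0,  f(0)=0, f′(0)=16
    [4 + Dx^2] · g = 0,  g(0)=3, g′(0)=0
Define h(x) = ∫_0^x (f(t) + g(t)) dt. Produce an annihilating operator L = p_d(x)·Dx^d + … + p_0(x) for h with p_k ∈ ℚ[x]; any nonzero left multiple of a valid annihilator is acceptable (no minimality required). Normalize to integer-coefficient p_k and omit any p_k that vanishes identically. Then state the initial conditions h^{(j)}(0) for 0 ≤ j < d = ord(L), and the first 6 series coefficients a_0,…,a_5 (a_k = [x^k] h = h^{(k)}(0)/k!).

L = (-6016·x + 102400·x^3 + 32768·x^5)·Dx^2 + (-28 + 1216·x^2 + 27648·x^4 + 16384·x^6)·Dx^3 + (-1504·x + 25600·x^3 + 8192·x^5)·Dx^4 + (-7 + 304·x^2 + 6912·x^4 + 4096·x^6)·Dx^5  (order 5).
h: a_k = 0, 3, 8, -2, -64/3, 2/5, …
ICs: h(0) = 0, h′(0) = 3, h′′(0) = 16, h′′′(0) = -12, h′′′′(0) = -512.

f: a_k = 0, 16, 0, -256/3, 0, 4096/5, …
g: a_k = 3, 0, -6, 0, 2, 0, …
Weyl lclm of L_f,L_g ⇒ L₀ (ord ≤ 4).
h=∫h₀ ⇒ L = L₀·Dx.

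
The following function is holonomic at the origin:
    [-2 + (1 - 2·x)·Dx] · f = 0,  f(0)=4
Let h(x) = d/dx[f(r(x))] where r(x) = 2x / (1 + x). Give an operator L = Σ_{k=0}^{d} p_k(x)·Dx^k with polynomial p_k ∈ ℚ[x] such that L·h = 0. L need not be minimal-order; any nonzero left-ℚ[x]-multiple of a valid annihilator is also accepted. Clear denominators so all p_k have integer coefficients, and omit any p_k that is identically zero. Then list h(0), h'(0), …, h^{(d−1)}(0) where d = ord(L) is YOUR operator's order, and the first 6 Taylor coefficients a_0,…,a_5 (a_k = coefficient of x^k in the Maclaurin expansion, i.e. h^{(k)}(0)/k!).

L = 6 + (-1 + 3·x)·Dx  (order 1).
h: a_k = 16, 96, 432, 1728, 6480, 23328, …
ICs: h(0) = 16.

f: a_k = 4, 8, 16, 32, 64, 128, …
Substitute x→r, Dx→(1/r')Dx; clear ⇒ L₀.
h=h₀': d/dx-closure on L₀ ⇒ L.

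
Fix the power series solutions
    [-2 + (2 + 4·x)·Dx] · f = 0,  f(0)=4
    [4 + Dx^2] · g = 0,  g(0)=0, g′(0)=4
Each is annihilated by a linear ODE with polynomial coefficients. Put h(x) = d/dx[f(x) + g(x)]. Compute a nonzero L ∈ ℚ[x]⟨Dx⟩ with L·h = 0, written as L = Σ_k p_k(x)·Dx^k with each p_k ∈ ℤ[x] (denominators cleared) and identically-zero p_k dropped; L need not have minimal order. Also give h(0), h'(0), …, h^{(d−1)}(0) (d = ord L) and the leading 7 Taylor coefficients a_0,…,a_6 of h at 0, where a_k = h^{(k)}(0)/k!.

f: a_k = 4, 4, -2, 2, -5/2, 7/2, -21/4, …
g: a_k = 0, 4, 0, -8/3, 0, 8/15, 0, …
Weyl lclm of L_f,L_g ⇒ L₀ (ord ≤ 3).
h=h₀': d/dx-closure on L₀ ⇒ L.
L = (-76 - 64·x - 64·x^2) + (-28 - 120·x - 192·x^2 - 128·x^3)·Dx + (-19 - 16·x - 16·x^2)·Dx^2 + (-7 - 30·x - 48·x^2 - 32·x^3)·Dx^3  (order 3).
h: a_k = 8, -4, -2, -10, 121/6, -63/2, 10331/180, …
ICs: h(0) = 8, h′(0) = -4, h′′(0) = -4.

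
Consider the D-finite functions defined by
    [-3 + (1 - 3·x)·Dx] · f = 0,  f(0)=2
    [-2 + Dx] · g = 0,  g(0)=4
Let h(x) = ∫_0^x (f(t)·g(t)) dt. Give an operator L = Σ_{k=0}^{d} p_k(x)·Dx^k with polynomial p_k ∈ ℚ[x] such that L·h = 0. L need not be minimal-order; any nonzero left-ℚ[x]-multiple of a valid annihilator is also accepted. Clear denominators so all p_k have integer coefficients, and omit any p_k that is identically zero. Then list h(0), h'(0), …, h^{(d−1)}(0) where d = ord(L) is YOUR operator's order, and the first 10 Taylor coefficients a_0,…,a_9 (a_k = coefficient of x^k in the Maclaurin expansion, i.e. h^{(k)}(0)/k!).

f: a_k = 2, 6, 18, 54, 162, 486, 1458, 4374, 13122, 39366, …
g: a_k = 4, 8, 8, 16/3, 8/3, 16/15, 16/45, 32/315, 8/315, 16/2835, …
L₀ := L_f ⊗_s L_g (sym. prod.), ord ≤ 1.
∫: right-multiply L₀ by Dx.
L = (5 - 6·x)·Dx + (-1 + 3·x)·Dx^2  (order 2).
h: a_k = 0, 8, 20, 136/3, 314/3, 3784/15, 28396/45, 102232/63, 1341803/315, 32203288/2835, …
ICs: h(0) = 0, h′(0) = 8.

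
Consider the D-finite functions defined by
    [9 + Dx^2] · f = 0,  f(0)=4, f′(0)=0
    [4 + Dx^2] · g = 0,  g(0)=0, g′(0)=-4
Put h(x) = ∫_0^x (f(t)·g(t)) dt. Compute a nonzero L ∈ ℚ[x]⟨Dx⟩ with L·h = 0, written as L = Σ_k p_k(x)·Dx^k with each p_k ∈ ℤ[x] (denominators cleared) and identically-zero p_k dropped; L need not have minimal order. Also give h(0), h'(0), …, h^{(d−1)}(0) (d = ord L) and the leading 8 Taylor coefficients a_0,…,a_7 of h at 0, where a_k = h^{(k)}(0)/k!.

L = 25·Dx + 26·Dx^3 + Dx^5  (order 5).
h: a_k = 0, 0, -8, 0, 62/3, 0, -781/45, 0, …
ICs: h(0) = 0, h′(0) = 0, h′′(0) = -16, h′′′(0) = 0, h′′′′(0) = 496.

f: a_k = 4, 0, -18, 0, 27/2, 0, -81/20, 0, …
g: a_k = 0, -4, 0, 8/3, 0, -8/15, 0, 16/315, …
h₀=f·g: eliminate ⇒ L₀, order ≤ 2·2.
∫: right-multiply L₀ by Dx.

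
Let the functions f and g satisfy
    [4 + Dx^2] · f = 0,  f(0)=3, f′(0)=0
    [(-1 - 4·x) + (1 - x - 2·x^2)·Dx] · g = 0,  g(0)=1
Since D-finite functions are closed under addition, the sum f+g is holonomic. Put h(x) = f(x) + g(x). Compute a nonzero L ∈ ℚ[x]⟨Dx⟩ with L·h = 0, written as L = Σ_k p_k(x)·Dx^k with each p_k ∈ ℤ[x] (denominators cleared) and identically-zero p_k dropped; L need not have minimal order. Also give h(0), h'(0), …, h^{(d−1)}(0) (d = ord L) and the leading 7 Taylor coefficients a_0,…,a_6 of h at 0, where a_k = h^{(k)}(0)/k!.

f: a_k = 3, 0, -6, 0, 2, 0, -4/15, …
g: a_k = 1, 1, 3, 5, 11, 21, 43, …
f+g: L₀ = lclm(L_f,L_g), ord ≤ 2+1.
L = (-68 - 304·x - 200·x^2 - 320·x^3 - 160·x^4 - 128·x^5) + (20 - 12·x - 24·x^2 - 8·x^3 - 48·x^4 - 96·x^5 - 64·x^6)·Dx + (-17 - 76·x - 50·x^2 - 80·x^3 - 40·x^4 - 32·x^5)·Dx^2 + (5 - 3·x - 6·x^2 - 2·x^3 - 12·x^4 - 24·x^5 - 16·x^6)·Dx^3  (order 3).
h: a_k = 4, 1, -3, 5, 13, 21, 641/15, …
ICs: h(0) = 4, h′(0) = 1, h′′(0) = -6.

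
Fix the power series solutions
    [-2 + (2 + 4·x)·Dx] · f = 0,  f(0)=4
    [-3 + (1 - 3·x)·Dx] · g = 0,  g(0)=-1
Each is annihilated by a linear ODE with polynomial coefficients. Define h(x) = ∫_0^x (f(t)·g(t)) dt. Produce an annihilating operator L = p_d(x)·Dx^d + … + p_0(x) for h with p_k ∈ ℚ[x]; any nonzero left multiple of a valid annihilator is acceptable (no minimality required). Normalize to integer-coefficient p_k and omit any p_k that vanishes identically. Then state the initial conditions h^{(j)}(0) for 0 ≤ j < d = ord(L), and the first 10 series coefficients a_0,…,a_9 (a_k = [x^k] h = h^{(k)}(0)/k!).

f: a_k = 4, 4, -2, 2, -5/2, 7/2, -21/4, 33/4, -429/32, 715/32, …
g: a_k = -1, -3, -9, -27, -81, -243, -729, -2187, -6561, -19683, …
Sym-product of L_f,L_g gives L₀ (≤ ord 1).
∫: right-multiply L₀ by Dx.
L = (4 + 3·x)·Dx + (-1 + x + 6·x^2)·Dx^2  (order 2).
h: a_k = 0, -4, -8, -46/3, -35, -167/2, -628/3, -15051/28, -22593/16, -361345/96, …
ICs: h(0) = 0, h′(0) = -4.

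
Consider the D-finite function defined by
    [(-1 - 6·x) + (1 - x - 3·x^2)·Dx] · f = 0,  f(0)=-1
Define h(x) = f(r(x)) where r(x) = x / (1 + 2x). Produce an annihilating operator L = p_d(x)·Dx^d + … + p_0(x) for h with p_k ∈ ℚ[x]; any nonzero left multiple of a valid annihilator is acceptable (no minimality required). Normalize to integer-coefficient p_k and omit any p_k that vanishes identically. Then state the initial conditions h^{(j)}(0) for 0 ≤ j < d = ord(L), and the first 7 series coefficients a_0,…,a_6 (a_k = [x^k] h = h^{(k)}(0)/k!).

f: a_k = -1, -1, -4, -7, -19, -40, -97, …
h₀=f(r): pull back L_f along r ⇒ L₀.
L = (1 + 8·x) + (-1 - 5·x - 5·x^2 + 2·x^3)·Dx  (order 1).
h: a_k = -1, -1, -2, 5, -17, 56, -185, …
ICs: h(0) = -1.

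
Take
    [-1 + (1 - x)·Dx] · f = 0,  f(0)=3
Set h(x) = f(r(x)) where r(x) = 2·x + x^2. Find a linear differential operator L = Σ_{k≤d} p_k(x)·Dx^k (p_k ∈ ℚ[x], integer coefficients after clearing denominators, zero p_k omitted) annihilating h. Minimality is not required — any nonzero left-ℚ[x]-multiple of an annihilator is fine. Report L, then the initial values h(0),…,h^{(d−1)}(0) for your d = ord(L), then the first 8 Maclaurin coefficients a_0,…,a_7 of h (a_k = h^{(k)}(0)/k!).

L = (2 + 2·x) + (-1 + 2·x + x^2)·Dx  (order 1).
h: a_k = 3, 6, 15, 36, 87, 210, 507, 1224, …
ICs: h(0) = 3.

f: a_k = 3, 3, 3, 3, 3, 3, 3, 3, …
h₀=f(r): pull back L_f along r ⇒ L₀.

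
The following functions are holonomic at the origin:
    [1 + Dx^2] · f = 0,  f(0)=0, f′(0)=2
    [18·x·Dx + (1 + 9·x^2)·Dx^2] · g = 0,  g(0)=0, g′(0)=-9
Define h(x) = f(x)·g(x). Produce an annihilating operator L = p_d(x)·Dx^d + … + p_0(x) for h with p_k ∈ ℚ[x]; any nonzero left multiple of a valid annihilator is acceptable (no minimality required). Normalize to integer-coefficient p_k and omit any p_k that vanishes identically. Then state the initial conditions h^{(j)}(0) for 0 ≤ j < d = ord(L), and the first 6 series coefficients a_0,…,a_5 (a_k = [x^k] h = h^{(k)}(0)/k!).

L = (370 + 9594·x^2 + 4131·x^4 + 2916·x^6 + 6561·x^8) + (684·x + 6804·x^3 + 8748·x^5 + 26244·x^7)·Dx + (380 + 9792·x^2 + 5346·x^4 + 5832·x^6 + 13122·x^8)·Dx^2 + (684·x + 6804·x^3 + 8748·x^5 + 26244·x^7)·Dx^3 + (10 + 198·x^2 + 1215·x^4 + 2916·x^6 + 6561·x^8)·Dx^4  (order 4).
h: a_k = 0, 0, -18, 0, 57, 0, …
ICs: h(0) = 0, h′(0) = 0, h′′(0) = -36, h′′′(0) = 0.

f: a_k = 0, 2, 0, -1/3, 0, 1/60, …
g: a_k = 0, -9, 0, 27, 0, -729/5, …
f·g: L₀ = L_f ⊗_s L_g, ord ≤ 2·2.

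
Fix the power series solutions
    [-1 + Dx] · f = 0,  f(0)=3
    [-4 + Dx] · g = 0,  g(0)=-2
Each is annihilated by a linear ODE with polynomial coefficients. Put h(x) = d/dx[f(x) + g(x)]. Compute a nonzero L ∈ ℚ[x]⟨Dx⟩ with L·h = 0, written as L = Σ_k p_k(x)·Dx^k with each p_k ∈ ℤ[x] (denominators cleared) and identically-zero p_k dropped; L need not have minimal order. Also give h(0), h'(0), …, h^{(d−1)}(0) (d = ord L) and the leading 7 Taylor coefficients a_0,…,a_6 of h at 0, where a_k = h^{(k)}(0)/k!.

f: a_k = 3, 3, 3/2, 1/2, 1/8, 1/40, 1/240, …
g: a_k = -2, -8, -16, -64/3, -64/3, -256/15, -512/45, …
Sum ⇒ L₀ = lclm(L_f,L_g) in ℚ(x)⟨Dx⟩.
Derive L from L₀ (diff closure).
L = 4 - 5·Dx + Dx^2  (order 2).
h: a_k = -5, -29, -125/2, -509/6, -2045/24, -8189/120, -6553/144, …
ICs: h(0) = -5, h′(0) = -29.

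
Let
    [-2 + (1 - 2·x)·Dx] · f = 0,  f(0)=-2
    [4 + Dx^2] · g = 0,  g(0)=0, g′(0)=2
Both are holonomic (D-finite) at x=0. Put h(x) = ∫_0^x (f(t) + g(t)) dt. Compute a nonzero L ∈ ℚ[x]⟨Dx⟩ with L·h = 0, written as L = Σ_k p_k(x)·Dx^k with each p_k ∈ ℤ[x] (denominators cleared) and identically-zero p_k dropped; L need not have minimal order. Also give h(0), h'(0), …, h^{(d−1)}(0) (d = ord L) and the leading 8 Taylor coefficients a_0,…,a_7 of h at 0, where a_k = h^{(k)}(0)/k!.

f: a_k = -2, -4, -8, -16, -32, -64, -128, -256, …
g: a_k = 0, 2, 0, -4/3, 0, 4/15, 0, -8/315, …
h₀=f+g: left-lcm gives L₀, ord ≤ 3.
h=∫h₀ ⇒ L = L₀·Dx.
L = (56 - 32·x + 32·x^2)·Dx + (-12 + 40·x - 48·x^2 + 32·x^3)·Dx^2 + (14 - 8·x + 8·x^2)·Dx^3 + (-3 + 10·x - 12·x^2 + 8·x^3)·Dx^4  (order 4).
h: a_k = 0, -2, -1, -8/3, -13/3, -32/5, -478/45, -128/7, …
ICs: h(0) = 0, h′(0) = -2, h′′(0) = -2, h′′′(0) = -16.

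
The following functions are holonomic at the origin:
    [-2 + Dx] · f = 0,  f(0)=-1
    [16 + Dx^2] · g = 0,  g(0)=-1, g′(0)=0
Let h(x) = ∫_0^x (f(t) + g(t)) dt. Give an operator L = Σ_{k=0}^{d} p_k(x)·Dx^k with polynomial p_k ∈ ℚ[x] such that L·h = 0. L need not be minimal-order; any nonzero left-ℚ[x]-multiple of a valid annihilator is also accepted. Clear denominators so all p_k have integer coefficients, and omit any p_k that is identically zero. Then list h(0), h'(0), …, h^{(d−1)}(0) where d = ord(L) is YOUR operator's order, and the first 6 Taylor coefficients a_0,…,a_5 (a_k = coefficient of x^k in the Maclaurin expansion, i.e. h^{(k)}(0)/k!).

f: a_k = -1, -2, -2, -4/3, -2/3, -4/15, …
g: a_k = -1, 0, 8, 0, -32/3, 0, …
f+g: L₀ = lclm(L_f,L_g), ord ≤ 1+2.
∫: right-multiply L₀ by Dx.
L = -32·Dx + 16·Dx^2 - 2·Dx^3 + Dx^4  (order 4).
h: a_k = 0, -2, -1, 2, -1/3, -34/15, …
ICs: h(0) = 0, h′(0) = -2, h′′(0) = -2, h′′′(0) = 12.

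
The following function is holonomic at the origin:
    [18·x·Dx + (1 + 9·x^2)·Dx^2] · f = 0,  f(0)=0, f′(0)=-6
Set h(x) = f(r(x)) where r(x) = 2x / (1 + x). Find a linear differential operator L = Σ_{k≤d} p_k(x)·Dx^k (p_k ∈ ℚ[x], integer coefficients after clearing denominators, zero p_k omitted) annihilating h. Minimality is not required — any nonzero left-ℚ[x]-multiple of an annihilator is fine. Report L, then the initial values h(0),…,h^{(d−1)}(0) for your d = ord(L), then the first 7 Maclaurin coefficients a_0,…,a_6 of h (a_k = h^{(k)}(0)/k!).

f: a_k = 0, -6, 0, 18, 0, -486/5, 0, …
f∘r: x↦r, Dx↦Dx/r' in L_f ⇒ L₀.
L = (2 + 74·x)·Dx + (1 + 2·x + 37·x^2)·Dx^2  (order 2).
h: a_k = 0, -12, 12, 132, -420, -11292/5, 14124, …
ICs: h(0) = 0, h′(0) = -12.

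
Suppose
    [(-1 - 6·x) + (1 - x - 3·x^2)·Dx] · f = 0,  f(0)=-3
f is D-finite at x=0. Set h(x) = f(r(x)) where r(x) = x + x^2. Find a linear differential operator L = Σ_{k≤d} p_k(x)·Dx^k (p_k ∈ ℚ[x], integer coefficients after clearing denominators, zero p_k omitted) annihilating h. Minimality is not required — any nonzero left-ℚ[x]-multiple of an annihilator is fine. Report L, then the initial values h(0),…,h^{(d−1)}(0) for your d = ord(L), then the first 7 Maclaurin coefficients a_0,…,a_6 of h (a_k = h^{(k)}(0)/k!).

L = (1 + 8·x + 18·x^2 + 12·x^3) + (-1 + x + 4·x^2 + 6·x^3 + 3·x^4)·Dx  (order 1).
h: a_k = -3, -3, -15, -45, -132, -411, -1254, …
ICs: h(0) = -3.

f: a_k = -3, -3, -12, -21, -57, -120, -291, …
Substitute x→r, Dx→(1/r')Dx; clear ⇒ L₀.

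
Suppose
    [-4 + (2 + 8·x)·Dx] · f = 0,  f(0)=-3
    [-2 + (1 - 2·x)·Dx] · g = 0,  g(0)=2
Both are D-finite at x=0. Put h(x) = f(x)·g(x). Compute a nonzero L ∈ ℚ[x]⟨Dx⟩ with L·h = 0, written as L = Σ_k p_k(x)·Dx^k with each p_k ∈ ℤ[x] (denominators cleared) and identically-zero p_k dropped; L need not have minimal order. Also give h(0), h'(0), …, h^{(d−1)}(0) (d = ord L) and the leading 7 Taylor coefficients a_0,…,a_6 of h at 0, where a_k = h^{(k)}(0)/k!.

f: a_k = -3, -6, 6, -12, 30, -84, 252, …
g: a_k = 2, 4, 8, 16, 32, 64, 128, …
f·g: L₀ = L_f ⊗_s L_g, ord ≤ 1·1.
L = (4 + 4·x) + (-1 - 2·x + 8·x^2)·Dx  (order 1).
h: a_k = -6, -24, -36, -96, -132, -432, -360, …
ICs: h(0) = -6.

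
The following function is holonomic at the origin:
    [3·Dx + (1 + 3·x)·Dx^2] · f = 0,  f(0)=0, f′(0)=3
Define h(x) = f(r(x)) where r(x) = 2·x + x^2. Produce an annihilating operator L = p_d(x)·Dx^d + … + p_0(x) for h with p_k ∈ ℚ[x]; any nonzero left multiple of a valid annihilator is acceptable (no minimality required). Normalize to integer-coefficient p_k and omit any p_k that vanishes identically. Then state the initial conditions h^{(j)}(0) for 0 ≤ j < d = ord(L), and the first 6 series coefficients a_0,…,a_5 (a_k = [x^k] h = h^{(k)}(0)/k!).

f: a_k = 0, 3, -9/2, 9, -81/4, 243/5, …
Substitute x→r, Dx→(1/r')Dx; clear ⇒ L₀.
L = (5 + 6·x + 3·x^2)·Dx + (1 + 7·x + 9·x^2 + 3·x^3)·Dx^2  (order 2).
h: a_k = 0, 6, -15, 54, -441/2, 4806/5, …
ICs: h(0) = 0, h′(0) = 6.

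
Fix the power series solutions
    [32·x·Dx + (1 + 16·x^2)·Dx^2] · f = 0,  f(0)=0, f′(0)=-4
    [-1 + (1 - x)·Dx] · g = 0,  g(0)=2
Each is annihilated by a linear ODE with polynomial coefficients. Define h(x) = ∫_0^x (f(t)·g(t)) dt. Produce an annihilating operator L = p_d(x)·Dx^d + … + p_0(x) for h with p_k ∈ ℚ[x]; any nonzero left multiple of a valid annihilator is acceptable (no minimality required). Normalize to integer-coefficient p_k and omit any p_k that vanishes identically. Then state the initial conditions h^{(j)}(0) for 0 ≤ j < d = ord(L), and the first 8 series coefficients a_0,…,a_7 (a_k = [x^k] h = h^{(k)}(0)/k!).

L = 32·x·Dx + (2 - 32·x + 64·x^2)·Dx^2 + (-1 + x - 16·x^2 + 16·x^3)·Dx^3  (order 3).
h: a_k = 0, 0, -4, -8/3, 26/3, 104/15, -2812/45, -5624/105, …
ICs: h(0) = 0, h′(0) = 0, h′′(0) = -8.

f: a_k = 0, -4, 0, 64/3, 0, -1024/5, 0, 16384/7, …
g: a_k = 2, 2, 2, 2, 2, 2, 2, 2, …
L₀ := L_f ⊗_s L_g (sym. prod.), ord ≤ 2.
Integrate: L := L₀·Dx.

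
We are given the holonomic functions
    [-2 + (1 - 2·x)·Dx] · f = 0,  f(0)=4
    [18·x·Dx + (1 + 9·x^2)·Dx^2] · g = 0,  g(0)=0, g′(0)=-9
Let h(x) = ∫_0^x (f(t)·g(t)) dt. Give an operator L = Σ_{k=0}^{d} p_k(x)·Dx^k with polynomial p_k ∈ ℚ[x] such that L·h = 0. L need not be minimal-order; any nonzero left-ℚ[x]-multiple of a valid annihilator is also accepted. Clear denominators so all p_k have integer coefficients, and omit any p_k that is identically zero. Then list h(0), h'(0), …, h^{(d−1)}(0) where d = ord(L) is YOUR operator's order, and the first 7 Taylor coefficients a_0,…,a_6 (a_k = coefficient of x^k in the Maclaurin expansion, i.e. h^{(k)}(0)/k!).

L = 36·x·Dx + (4 - 18·x + 72·x^2)·Dx^2 + (-1 + 2·x - 9·x^2 + 18·x^3)·Dx^3  (order 3).
h: a_k = 0, 0, -18, -24, -9, -72/5, -606/5, …
ICs: h(0) = 0, h′(0) = 0, h′′(0) = -36.

f: a_k = 4, 8, 16, 32, 64, 128, 256, …
g: a_k = 0, -9, 0, 27, 0, -729/5, 0, …
Sym-product of L_f,L_g gives L₀ (≤ ord 2).
h=∫h₀ ⇒ L = L₀·Dx.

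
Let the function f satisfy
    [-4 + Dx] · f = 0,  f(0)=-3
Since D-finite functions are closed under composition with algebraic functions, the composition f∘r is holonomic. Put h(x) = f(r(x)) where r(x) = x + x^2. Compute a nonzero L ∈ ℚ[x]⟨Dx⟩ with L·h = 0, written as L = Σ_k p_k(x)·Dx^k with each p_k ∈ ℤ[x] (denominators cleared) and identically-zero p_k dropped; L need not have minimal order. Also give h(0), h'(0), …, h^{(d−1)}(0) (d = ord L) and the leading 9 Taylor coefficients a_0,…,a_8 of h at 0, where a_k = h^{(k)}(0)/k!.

f: a_k = -3, -12, -24, -32, -32, -128/5, -256/15, -1024/105, -512/105, …
Change of var in L_f (x↦r) gives L₀.
L = (-4 - 8·x) + Dx  (order 1).
h: a_k = -3, -12, -36, -80, -152, -1248/5, -5536/15, -52096/105, -4320/7, …
ICs: h(0) = -3.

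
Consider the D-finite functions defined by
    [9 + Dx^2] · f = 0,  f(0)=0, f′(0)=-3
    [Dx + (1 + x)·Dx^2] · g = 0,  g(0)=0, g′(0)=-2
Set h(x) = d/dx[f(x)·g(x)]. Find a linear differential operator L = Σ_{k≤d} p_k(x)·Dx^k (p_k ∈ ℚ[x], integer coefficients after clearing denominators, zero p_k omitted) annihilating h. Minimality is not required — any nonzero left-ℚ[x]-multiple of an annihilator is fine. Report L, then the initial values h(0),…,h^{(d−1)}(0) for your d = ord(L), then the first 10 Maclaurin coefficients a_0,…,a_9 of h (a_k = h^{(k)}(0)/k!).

L = (13743 + 107892·x + 319302·x^2 + 475308·x^3 + 381267·x^4 + 157464·x^5 + 26244·x^6) + (4104 + 24192·x + 53460·x^2 + 56700·x^3 + 29160·x^4 + 5832·x^5)·Dx + (4020 + 27828·x + 76770·x^2 + 109512·x^3 + 85698·x^4 + 34992·x^5 + 5832·x^6)·Dx^2 + (456 + 2688·x + 5940·x^2 + 6300·x^3 + 3240·x^4 + 648·x^5)·Dx^3 + (277 + 1760·x + 4588·x^2 + 6300·x^3 + 4815·x^4 + 1944·x^5 + 324·x^6)·Dx^4  (order 4).
h: a_k = 0, 12, -9, -28, 15, 27/2, -217/40, -129/35, 54/35, 341/3360, …
ICs: h(0) = 0, h′(0) = 12, h′′(0) = -18, h′′′(0) = -168.

f: a_k = 0, -3, 0, 9/2, 0, -81/40, 0, 243/560, 0, -243/4480, …
g: a_k = 0, -2, 1, -2/3, 1/2, -2/5, 1/3, -2/7, 1/4, -2/9, …
f·g: L₀ = L_f ⊗_s L_g, ord ≤ 2·2.
h=h₀': d/dx-closure on L₀ ⇒ L.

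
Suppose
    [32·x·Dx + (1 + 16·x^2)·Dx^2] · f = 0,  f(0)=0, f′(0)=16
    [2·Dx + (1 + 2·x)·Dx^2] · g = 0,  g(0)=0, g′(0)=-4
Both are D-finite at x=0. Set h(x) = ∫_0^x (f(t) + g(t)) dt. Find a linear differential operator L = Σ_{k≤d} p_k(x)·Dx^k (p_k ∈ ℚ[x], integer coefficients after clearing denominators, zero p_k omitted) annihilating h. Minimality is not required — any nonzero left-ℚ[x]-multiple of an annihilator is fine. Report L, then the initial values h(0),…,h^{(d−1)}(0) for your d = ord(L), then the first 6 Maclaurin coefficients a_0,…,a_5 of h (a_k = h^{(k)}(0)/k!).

f: a_k = 0, 16, 0, -256/3, 0, 4096/5, …
g: a_k = 0, -4, 4, -16/3, 8, -64/5, …
f+g: L₀ = lclm(L_f,L_g), ord ≤ 2+2.
∫: right-multiply L₀ by Dx.
L = (-32 - 192·x + 1536·x^2 + 1024·x^3)·Dx^2 + (-20 - 64·x + 576·x^2 + 3072·x^3 + 2048·x^4)·Dx^3 + (-1 + 14·x + 32·x^2 + 256·x^3 + 768·x^4 + 512·x^5)·Dx^4  (order 4).
h: a_k = 0, 0, 6, 4/3, -68/3, 8/5, …
ICs: h(0) = 0, h′(0) = 0, h′′(0) = 12, h′′′(0) = 8.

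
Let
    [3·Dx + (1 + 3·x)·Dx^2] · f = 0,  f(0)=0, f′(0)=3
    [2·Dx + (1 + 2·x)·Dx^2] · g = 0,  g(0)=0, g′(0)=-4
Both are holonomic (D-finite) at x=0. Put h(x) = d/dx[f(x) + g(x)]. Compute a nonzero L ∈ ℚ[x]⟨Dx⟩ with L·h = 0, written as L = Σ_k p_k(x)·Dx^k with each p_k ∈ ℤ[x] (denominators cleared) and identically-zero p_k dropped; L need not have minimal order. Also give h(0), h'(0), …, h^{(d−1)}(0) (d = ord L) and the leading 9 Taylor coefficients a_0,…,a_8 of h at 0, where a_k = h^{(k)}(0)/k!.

L = 12 + (10 + 24·x)·Dx + (1 + 5·x + 6·x^2)·Dx^2  (order 2).
h: a_k = -1, -1, 11, -49, 179, -601, 1931, -6049, 18659, …
ICs: h(0) = -1, h′(0) = -1.

f: a_k = 0, 3, -9/2, 9, -81/4, 243/5, -243/2, 2187/7, -6561/8, …
g: a_k = 0, -4, 4, -16/3, 8, -64/5, 64/3, -256/7, 64, …
L₀ := lclm(L_f,L_g); ord L₀ ≤ 2+2.
Differentiate: ansatz ord ≤ ord L₀ ⇒ L.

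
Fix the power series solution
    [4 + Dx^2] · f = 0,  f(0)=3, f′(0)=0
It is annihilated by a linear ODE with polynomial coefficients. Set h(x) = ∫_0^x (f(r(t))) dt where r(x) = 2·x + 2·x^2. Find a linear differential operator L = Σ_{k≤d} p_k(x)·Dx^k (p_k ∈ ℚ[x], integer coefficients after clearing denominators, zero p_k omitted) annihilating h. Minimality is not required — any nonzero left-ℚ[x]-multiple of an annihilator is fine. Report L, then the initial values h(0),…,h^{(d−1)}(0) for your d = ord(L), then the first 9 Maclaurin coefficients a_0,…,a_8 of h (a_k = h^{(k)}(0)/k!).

L = (16 + 96·x + 192·x^2 + 128·x^3)·Dx - 2·Dx^2 + (1 + 2·x)·Dx^3  (order 3).
h: a_k = 0, 3, 0, -8, -12, 8/5, 64/3, 2624/105, 16/5, …
ICs: h(0) = 0, h′(0) = 3, h′′(0) = 0.

f: a_k = 3, 0, -6, 0, 2, 0, -4/15, 0, 2/105, …
Substitute x→r, Dx→(1/r')Dx; clear ⇒ L₀.
Integrate: L := L₀·Dx.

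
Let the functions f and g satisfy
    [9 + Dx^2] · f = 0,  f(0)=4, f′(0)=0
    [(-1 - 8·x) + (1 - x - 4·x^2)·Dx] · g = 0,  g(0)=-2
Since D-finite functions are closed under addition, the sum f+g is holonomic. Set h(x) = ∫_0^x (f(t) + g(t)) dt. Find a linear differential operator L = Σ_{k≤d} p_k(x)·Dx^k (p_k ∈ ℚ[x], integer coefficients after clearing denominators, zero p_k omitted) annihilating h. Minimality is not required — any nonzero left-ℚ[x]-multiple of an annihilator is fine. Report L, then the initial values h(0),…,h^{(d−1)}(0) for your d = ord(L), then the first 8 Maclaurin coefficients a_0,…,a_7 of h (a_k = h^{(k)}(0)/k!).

f: a_k = 4, 0, -18, 0, 27/2, 0, -81/20, 0, …
g: a_k = -2, -2, -10, -18, -58, -130, -362, -882, …
Sum ⇒ L₀ = lclm(L_f,L_g) in ℚ(x)⟨Dx⟩.
h=∫₀ˣh₀: take L = L₀·Dx.
L = (-567 - 4806·x - 3321·x^2 - 9936·x^3 - 6480·x^4 - 10368·x^5)·Dx + (171 - 117·x - 441·x^2 + 135·x^3 - 540·x^4 - 3888·x^5 - 5184·x^6)·Dx^2 + (-63 - 534·x - 369·x^2 - 1104·x^3 - 720·x^4 - 1152·x^5)·Dx^3 + (19 - 13·x - 49·x^2 + 15·x^3 - 60·x^4 - 432·x^5 - 576·x^6)·Dx^4  (order 4).
h: a_k = 0, 2, -1, -28/3, -9/2, -89/10, -65/3, -7321/140, …
ICs: h(0) = 0, h′(0) = 2, h′′(0) = -2, h′′′(0) = -56.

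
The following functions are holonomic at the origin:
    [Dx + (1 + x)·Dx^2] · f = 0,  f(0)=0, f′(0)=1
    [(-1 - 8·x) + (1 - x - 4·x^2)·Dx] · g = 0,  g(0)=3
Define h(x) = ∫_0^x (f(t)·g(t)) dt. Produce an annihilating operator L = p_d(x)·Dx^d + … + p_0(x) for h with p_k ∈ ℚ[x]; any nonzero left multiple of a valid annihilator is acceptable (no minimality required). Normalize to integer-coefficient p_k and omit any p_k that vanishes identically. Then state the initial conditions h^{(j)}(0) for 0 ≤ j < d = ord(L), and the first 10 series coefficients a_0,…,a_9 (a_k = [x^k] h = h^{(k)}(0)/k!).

L = (9 + 16·x)·Dx + (1 + 19·x + 20·x^2)·Dx^2 + (-1 + 5·x^2 + 4·x^3)·Dx^3  (order 3).
h: a_k = 0, 0, 3/2, 1/2, 29/8, 79/20, 1567/120, 3137/140, 13179/224, 307357/2520, …
ICs: h(0) = 0, h′(0) = 0, h′′(0) = 3.

f: a_k = 0, 1, -1/2, 1/3, -1/4, 1/5, -1/6, 1/7, -1/8, 1/9, …
g: a_k = 3, 3, 15, 27, 87, 195, 543, 1323, 3495, 8787, …
Product ⇒ symmetric product L₀, ord ≤ 2.
h=∫₀ˣh₀: take L = L₀·Dx.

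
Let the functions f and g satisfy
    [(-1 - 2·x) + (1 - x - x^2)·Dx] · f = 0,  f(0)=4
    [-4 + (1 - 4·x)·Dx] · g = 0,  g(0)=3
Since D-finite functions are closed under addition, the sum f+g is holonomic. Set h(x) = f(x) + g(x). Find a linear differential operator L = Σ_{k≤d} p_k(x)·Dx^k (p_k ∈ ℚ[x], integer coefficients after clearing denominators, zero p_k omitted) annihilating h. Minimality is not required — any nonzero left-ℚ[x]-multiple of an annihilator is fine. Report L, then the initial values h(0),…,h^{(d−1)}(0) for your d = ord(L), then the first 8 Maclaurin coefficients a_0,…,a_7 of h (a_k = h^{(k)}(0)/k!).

f: a_k = 4, 4, 8, 12, 20, 32, 52, 84, …
g: a_k = 3, 12, 48, 192, 768, 3072, 12288, 49152, …
Weyl lclm of L_f,L_g ⇒ L₀ (ord ≤ 2).
L = (-16 - 72·x + 24·x^2 - 32·x^3) + (28 - 38·x - 54·x^2 + 16·x^3 - 64·x^4)·Dx + (-3 + 17·x - 23·x^2 + 14·x^3 - 4·x^4 - 16·x^5)·Dx^2  (order 2).
h: a_k = 7, 16, 56, 204, 788, 3104, 12340, 49236, …
ICs: h(0) = 7, h′(0) = 16.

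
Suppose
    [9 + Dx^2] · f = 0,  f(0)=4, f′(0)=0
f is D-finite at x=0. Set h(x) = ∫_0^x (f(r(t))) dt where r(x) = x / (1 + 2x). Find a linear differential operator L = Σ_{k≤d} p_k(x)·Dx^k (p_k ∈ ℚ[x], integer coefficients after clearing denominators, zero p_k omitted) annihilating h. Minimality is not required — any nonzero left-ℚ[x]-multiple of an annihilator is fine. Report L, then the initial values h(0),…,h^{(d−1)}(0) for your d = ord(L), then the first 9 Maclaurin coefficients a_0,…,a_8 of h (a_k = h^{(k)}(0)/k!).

L = 9·Dx + (4 + 24·x + 48·x^2 + 32·x^3)·Dx^2 + (1 + 8·x + 24·x^2 + 32·x^3 + 16·x^4)·Dx^3  (order 3).
h: a_k = 0, 4, 0, -6, 18, -81/2, 78, -2583/20, 6723/40, …
ICs: h(0) = 0, h′(0) = 4, h′′(0) = 0.

f: a_k = 4, 0, -18, 0, 27/2, 0, -81/20, 0, 729/1120, …
L₀ from L_f via x↦r, Dx↦r'^{-1}Dx.
Integrate: L := L₀·Dx.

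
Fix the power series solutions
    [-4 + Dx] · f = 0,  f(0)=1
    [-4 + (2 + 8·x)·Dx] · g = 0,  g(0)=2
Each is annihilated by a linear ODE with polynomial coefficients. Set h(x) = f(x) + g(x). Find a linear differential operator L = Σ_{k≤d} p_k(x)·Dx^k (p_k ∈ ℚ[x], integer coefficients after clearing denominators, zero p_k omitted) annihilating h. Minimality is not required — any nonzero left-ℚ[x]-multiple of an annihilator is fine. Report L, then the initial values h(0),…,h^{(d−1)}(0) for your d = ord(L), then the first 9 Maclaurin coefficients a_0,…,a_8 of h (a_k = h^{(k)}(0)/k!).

f: a_k = 1, 4, 8, 32/3, 32/3, 128/15, 256/45, 1024/315, 512/315, …
g: a_k = 2, 4, -4, 8, -20, 56, -168, 528, -1716, …
f+g: L₀ = lclm(L_f,L_g), ord ≤ 1+1.
L = (24 + 64·x) + (-10 - 64·x - 128·x^2)·Dx + (1 + 12·x + 32·x^2)·Dx^2  (order 2).
h: a_k = 3, 8, 4, 56/3, -28/3, 968/15, -7304/45, 167344/315, -540028/315, …
ICs: h(0) = 3, h′(0) = 8.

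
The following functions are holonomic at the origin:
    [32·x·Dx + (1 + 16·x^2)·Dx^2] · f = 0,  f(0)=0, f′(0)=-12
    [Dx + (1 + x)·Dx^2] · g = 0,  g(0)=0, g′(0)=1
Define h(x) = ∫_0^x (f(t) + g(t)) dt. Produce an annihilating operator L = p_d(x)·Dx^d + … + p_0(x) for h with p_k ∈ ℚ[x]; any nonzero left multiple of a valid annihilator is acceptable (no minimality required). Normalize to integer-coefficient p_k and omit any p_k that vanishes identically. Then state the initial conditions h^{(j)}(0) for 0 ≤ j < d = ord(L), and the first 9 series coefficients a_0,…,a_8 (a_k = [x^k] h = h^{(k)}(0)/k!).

f: a_k = 0, -12, 0, 64, 0, -3072/5, 0, 49152/7, 0, …
g: a_k = 0, 1, -1/2, 1/3, -1/4, 1/5, -1/6, 1/7, -1/8, …
h₀=f+g: left-lcm gives L₀, ord ≤ 4.
h=∫₀ˣh₀: take L = L₀·Dx.
L = (-32 - 96·x + 1536·x^2 + 512·x^3)·Dx^2 + (-34 - 64·x + 1440·x^2 + 3072·x^3 + 1024·x^4)·Dx^3 + (-1 + 31·x + 32·x^2 + 512·x^3 + 768·x^4 + 256·x^5)·Dx^4  (order 4).
h: a_k = 0, 0, -11/2, -1/6, 193/12, -1/20, -3071/30, -1/42, 49153/56, …
ICs: h(0) = 0, h′(0) = 0, h′′(0) = -11, h′′′(0) = -1.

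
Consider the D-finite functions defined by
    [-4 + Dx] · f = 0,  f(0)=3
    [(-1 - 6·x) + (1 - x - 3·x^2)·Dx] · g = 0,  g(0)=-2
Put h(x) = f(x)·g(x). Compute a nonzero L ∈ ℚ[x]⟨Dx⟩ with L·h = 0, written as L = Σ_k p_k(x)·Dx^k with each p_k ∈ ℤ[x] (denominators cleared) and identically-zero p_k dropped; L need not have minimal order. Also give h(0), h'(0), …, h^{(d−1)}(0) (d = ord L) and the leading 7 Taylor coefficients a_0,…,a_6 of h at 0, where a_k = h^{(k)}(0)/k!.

f: a_k = 3, 12, 24, 32, 32, 128/5, 256/15, …
g: a_k = -2, -2, -8, -14, -38, -80, -194, …
L₀ := L_f ⊗_s L_g (sym. prod.), ord ≤ 1.
L = (5 + 2·x - 12·x^2) + (-1 + x + 3·x^2)·Dx  (order 1).
h: a_k = -6, -30, -96, -250, -602, -7016/5, -9730/3, …
ICs: h(0) = -6.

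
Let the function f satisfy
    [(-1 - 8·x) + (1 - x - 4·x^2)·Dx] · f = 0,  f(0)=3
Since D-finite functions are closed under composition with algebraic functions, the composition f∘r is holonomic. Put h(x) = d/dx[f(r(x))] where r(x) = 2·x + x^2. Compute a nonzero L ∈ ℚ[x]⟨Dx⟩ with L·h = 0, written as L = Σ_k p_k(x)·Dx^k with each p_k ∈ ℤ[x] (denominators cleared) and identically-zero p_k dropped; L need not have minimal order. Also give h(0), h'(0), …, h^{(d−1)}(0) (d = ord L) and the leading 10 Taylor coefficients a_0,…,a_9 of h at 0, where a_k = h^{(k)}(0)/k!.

f: a_k = 3, 3, 15, 27, 87, 195, 543, 1323, 3495, 8787, …
Change of var in L_f (x↦r) gives L₀.
Derive L from L₀ (diff closure).
L = (21 + 150·x + 987·x^2 + 2192·x^3 + 2148·x^4 + 960·x^5 + 160·x^6) + (-1 - 15·x + 27·x^2 + 345·x^3 + 700·x^4 + 588·x^5 + 224·x^6 + 32·x^7)·Dx  (order 1).
h: a_k = 6, 126, 828, 6924, 45930, 314802, 2029272, 13005048, 81501390, 505953510, …
ICs: h(0) = 6.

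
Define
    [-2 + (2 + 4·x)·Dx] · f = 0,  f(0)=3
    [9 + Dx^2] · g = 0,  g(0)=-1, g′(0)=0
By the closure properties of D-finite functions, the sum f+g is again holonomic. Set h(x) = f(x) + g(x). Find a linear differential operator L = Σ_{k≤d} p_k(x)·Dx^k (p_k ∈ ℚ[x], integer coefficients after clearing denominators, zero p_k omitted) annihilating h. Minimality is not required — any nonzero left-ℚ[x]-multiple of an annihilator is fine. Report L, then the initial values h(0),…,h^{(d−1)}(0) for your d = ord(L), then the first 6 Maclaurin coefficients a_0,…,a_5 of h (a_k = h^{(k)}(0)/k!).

L = (-27 - 81·x - 81·x^2) + (18 + 117·x + 243·x^2 + 162·x^3)·Dx + (-3 - 9·x - 9·x^2)·Dx^2 + (2 + 13·x + 27·x^2 + 18·x^3)·Dx^3  (order 3).
h: a_k = 2, 3, 3, 3/2, -21/4, 21/8, …
ICs: h(0) = 2, h′(0) = 3, h′′(0) = 6.

f: a_k = 3, 3, -3/2, 3/2, -15/8, 21/8, …
g: a_k = -1, 0, 9/2, 0, -27/8, 0, …
Weyl lclm of L_f,L_g ⇒ L₀ (ord ≤ 3).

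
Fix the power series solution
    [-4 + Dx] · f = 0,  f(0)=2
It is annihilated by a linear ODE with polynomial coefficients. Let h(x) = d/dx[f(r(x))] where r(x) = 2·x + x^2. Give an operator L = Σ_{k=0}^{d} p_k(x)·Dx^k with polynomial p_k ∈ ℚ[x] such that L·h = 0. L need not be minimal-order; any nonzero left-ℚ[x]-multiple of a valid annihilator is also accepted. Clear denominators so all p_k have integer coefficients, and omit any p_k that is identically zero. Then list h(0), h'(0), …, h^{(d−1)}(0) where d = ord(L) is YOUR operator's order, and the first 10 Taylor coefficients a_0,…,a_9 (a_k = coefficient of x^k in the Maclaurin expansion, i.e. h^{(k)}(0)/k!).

L = (9 + 16·x + 8·x^2) + (-1 - x)·Dx  (order 1).
h: a_k = 16, 144, 704, 7360/3, 6784, 236416/15, 1434112/45, 6030848/105, 5913088/63, 399356416/2835, …
ICs: h(0) = 16.

f: a_k = 2, 8, 16, 64/3, 64/3, 256/15, 512/45, 2048/315, 1024/315, 4096/2835, …
Substitute x→r, Dx→(1/r')Dx; clear ⇒ L₀.
Differentiate: ansatz ord ≤ ord L₀ ⇒ L.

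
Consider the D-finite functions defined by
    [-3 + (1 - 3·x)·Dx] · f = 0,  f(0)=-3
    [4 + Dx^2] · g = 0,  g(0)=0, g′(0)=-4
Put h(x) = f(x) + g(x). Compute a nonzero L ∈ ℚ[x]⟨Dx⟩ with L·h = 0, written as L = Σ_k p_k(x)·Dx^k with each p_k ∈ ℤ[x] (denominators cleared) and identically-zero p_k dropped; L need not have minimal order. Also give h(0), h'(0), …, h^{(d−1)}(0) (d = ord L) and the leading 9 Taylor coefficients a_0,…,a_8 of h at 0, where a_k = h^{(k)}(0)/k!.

f: a_k = -3, -9, -27, -81, -243, -729, -2187, -6561, -19683, …
g: a_k = 0, -4, 0, 8/3, 0, -8/15, 0, 16/315, 0, …
f+g: L₀ = lclm(L_f,L_g), ord ≤ 1+2.
L = (348 - 144·x + 216·x^2) + (-44 + 180·x - 216·x^2 + 216·x^3)·Dx + (87 - 36·x + 54·x^2)·Dx^2 + (-11 + 45·x - 54·x^2 + 54·x^3)·Dx^3  (order 3).
h: a_k = -3, -13, -27, -235/3, -243, -10943/15, -2187, -2066699/315, -19683, …
ICs: h(0) = -3, h′(0) = -13, h′′(0) = -54.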